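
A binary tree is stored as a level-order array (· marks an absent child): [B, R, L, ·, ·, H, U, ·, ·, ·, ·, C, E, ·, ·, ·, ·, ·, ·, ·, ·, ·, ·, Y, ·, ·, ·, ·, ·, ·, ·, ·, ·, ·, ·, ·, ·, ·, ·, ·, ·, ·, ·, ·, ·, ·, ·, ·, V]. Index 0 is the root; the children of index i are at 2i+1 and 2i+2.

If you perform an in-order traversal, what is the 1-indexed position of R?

1

In-order visits the left subtree, then the node, then the right subtree.
At B: go left to R.
  R is a leaf — visit R.
Visit B.
At B: go right to L.
  At L: go left to H.
    At H: go left to C.
      At C: go left to Y.
        At Y: no left child.
        Visit Y.
        At Y: go right to V.
          V is a leaf — visit V.
      Visit C.
      At C: no right child.
    Visit H.
    At H: go right to E.
      E is a leaf — visit E.
  Visit L.
  At L: go right to U.
    U is a leaf — visit U.
Full in-order sequence: R, B, Y, V, C, H, E, L, U.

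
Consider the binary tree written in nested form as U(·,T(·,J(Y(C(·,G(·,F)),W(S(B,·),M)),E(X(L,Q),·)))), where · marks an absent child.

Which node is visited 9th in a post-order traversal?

Post-order visits the left subtree, then the right subtree, then the node.
At U: no left child.
At U: go right to T.
  At T: no left child.
  At T: go right to J.
    At J: go left to Y.
      At Y: go left to C.
        At C: no left child.
        At C: go right to G.
          At G: no left child.
          At G: go right to F.
            F is a leaf — visit F.
          Visit G.
        Visit C.
      At Y: go right to W.
        At W: go left to S.
          At S: go left to B.
            B is a leaf — visit B.
          At S: no right child.
          Visit S.
        At W: go right to M.
          M is a leaf — visit M.
        Visit W.
      Visit Y.
    At J: go right to E.
      At E: go left to X.
        At X: go left to L.
          L is a leaf — visit L.
        At X: go right to Q.
          Q is a leaf — visit Q.
        Visit X.
      At E: no right child.
      Visit E.
    Visit J.
  Visit T.
Visit U.
Full post-order sequence: F, G, C, B, S, M, W, Y, L, Q, X, E, J, T, U.

L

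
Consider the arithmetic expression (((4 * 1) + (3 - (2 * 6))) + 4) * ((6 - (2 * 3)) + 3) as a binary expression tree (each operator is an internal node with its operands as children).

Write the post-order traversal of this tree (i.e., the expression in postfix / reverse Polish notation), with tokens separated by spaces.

Post-order on an expression tree gives postfix notation: for each operator, emit left operand, right operand, then the operator.

4 1 * 3 2 6 * - + 4 + 6 2 3 * - 3 + *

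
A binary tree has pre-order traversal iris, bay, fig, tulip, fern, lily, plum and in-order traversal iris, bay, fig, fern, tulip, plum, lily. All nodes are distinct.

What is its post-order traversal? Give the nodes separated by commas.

The first element of pre-order is the root; it splits in-order into left and right subtrees.
Root iris: left subtree has 0 nodes { }, right has 6 {bay, fig, fern, tulip, plum, lily}.
  Root bay: left subtree has 0 nodes { }, right has 5 {fig, fern, tulip, plum, lily}.
    Root fig: left subtree has 0 nodes { }, right has 4 {fern, tulip, plum, lily}.
      Root tulip: left subtree has 1 node {fern}, right has 2 {plum, lily}.
        Root lily: left subtree has 1 node {plum}, right has 0 { }.

fern, plum, lily, tulip, fig, bay, iris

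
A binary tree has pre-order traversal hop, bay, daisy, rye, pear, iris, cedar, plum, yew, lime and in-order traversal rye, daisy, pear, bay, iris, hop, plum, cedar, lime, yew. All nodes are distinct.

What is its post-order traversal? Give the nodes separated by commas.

The first element of pre-order is the root; it splits in-order into left and right subtrees.
Root hop: left subtree has 5 nodes {rye, daisy, pear, bay, iris}, right has 4 {plum, cedar, lime, yew}.
  Root bay: left subtree has 3 nodes {rye, daisy, pear}, right has 1 {iris}.
    Root daisy: left subtree has 1 node {rye}, right has 1 {pear}.
  Root cedar: left subtree has 1 node {plum}, right has 2 {lime, yew}.
    Root yew: left subtree has 1 node {lime}, right has 0 { }.

rye, pear, daisy, iris, bay, plum, lime, yew, cedar, hop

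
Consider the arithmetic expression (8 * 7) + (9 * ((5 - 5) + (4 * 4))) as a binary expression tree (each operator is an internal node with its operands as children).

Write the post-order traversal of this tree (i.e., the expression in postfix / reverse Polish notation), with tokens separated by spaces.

8 7 * 9 5 5 - 4 4 * + * +

Post-order on an expression tree gives postfix notation: for each operator, emit left operand, right operand, then the operator.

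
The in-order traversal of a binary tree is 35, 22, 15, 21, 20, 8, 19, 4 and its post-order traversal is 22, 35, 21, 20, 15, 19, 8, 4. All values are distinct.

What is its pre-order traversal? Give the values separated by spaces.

4 8 15 35 22 20 21 19

The last element of post-order is the root; it splits in-order into left and right subtrees.
Root 4: left subtree has 7 nodes {35, 22, 15, 21, 20, 8, 19}, right has 0 { }.
  Root 8: left subtree has 5 nodes {35, 22, 15, 21, 20}, right has 1 {19}.
    Root 15: left subtree has 2 nodes {35, 22}, right has 2 {21, 20}.
      Root 35: left subtree has 0 nodes { }, right has 1 {22}.
      Root 20: left subtree has 1 node {21}, right has 0 { }.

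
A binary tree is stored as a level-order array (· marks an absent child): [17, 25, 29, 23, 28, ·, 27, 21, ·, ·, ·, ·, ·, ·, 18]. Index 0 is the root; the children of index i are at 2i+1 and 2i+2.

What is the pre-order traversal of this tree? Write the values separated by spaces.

Pre-order visits the node, then its left subtree, then its right subtree.
Visit 17.
At 17: go left to 25.
  Visit 25.
  At 25: go left to 23.
    Visit 23.
    At 23: go left to 21.
      21 is a leaf — visit 21.
    At 23: no right child.
  At 25: go right to 28.
    28 is a leaf — visit 28.
At 17: go right to 29.
  Visit 29.
  At 29: no left child.
  At 29: go right to 27.
    Visit 27.
    At 27: no left child.
    At 27: go right to 18.
      18 is a leaf — visit 18.

17 25 23 21 28 29 27 18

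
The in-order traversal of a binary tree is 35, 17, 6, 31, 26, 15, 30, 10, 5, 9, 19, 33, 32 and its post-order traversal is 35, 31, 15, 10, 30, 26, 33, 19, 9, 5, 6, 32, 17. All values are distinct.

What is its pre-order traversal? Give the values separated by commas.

The last element of post-order is the root; it splits in-order into left and right subtrees.
Root 17: left subtree has 1 node {35}, right has 11 {6, 31, 26, 15, 30, 10, 5, 9, 19, 33, 32}.
  Root 32: left subtree has 10 nodes {6, 31, 26, 15, 30, 10, 5, 9, 19, 33}, right has 0 { }.
    Root 6: left subtree has 0 nodes { }, right has 9 {31, 26, 15, 30, 10, 5, 9, 19, 33}.
      Root 5: left subtree has 5 nodes {31, 26, 15, 30, 10}, right has 3 {9, 19, 33}.
        Root 26: left subtree has 1 node {31}, right has 3 {15, 30, 10}.
          Root 30: left subtree has 1 node {15}, right has 1 {10}.
        Root 9: left subtree has 0 nodes { }, right has 2 {19, 33}.
          Root 19: left subtree has 0 nodes { }, right has 1 {33}.

17, 35, 32, 6, 5, 26, 31, 30, 15, 10, 9, 19, 33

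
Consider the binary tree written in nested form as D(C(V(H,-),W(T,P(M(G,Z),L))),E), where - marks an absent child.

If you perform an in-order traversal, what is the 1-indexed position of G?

In-order visits the left subtree, then the node, then the right subtree.
At D: go left to C.
  At C: go left to V.
    At V: go left to H.
      H is a leaf — visit H.
    Visit V.
    At V: no right child.
  Visit C.
  At C: go right to W.
    At W: go left to T.
      T is a leaf — visit T.
    Visit W.
    At W: go right to P.
      At P: go left to M.
        At M: go left to G.
          G is a leaf — visit G.
        Visit M.
        At M: go right to Z.
          Z is a leaf — visit Z.
      Visit P.
      At P: go right to L.
        L is a leaf — visit L.
Visit D.
At D: go right to E.
  E is a leaf — visit E.
Full in-order sequence: H, V, C, T, W, G, M, Z, P, L, D, E.

6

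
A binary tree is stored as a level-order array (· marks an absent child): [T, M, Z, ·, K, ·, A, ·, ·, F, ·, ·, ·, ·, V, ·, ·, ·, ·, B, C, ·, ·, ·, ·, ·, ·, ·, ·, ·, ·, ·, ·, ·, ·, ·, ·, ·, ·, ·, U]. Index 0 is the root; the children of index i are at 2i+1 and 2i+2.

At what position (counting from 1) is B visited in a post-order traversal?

2

Post-order visits the left subtree, then the right subtree, then the node.
At T: go left to M.
  At M: no left child.
  At M: go right to K.
    At K: go left to F.
      At F: go left to B.
        At B: no left child.
        At B: go right to U.
          U is a leaf — visit U.
        Visit B.
      At F: go right to C.
        C is a leaf — visit C.
      Visit F.
    At K: no right child.
    Visit K.
  Visit M.
At T: go right to Z.
  At Z: no left child.
  At Z: go right to A.
    At A: no left child.
    At A: go right to V.
      V is a leaf — visit V.
    Visit A.
  Visit Z.
Visit T.
Full post-order sequence: U, B, C, F, K, M, V, A, Z, T.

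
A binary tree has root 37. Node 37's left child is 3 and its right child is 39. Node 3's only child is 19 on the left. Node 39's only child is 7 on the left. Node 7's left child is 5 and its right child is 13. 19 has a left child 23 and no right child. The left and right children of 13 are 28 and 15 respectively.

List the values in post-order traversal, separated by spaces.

23 19 3 5 28 15 13 7 39 37

Post-order visits the left subtree, then the right subtree, then the node.
At 37: go left to 3.
  At 3: go left to 19.
    At 19: go left to 23.
      23 is a leaf — visit 23.
    At 19: no right child.
    Visit 19.
  At 3: no right child.
  Visit 3.
At 37: go right to 39.
  At 39: go left to 7.
    At 7: go left to 5.
      5 is a leaf — visit 5.
    At 7: go right to 13.
      At 13: go left to 28.
        28 is a leaf — visit 28.
      At 13: go right to 15.
        15 is a leaf — visit 15.
      Visit 13.
    Visit 7.
  At 39: no right child.
  Visit 39.
Visit 37.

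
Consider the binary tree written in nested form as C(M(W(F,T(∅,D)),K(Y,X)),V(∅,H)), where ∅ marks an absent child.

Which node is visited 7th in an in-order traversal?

K

In-order visits the left subtree, then the node, then the right subtree.
At C: go left to M.
  At M: go left to W.
    At W: go left to F.
      F is a leaf — visit F.
    Visit W.
    At W: go right to T.
      At T: no left child.
      Visit T.
      At T: go right to D.
        D is a leaf — visit D.
  Visit M.
  At M: go right to K.
    At K: go left to Y.
      Y is a leaf — visit Y.
    Visit K.
    At K: go right to X.
      X is a leaf — visit X.
Visit C.
At C: go right to V.
  At V: no left child.
  Visit V.
  At V: go right to H.
    H is a leaf — visit H.
Full in-order sequence: F, W, T, D, M, Y, K, X, C, V, H.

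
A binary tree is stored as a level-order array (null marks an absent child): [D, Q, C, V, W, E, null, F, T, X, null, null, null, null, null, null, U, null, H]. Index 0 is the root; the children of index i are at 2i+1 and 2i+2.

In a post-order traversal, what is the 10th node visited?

C

Post-order visits the left subtree, then the right subtree, then the node.
At D: go left to Q.
  At Q: go left to V.
    At V: go left to F.
      At F: no left child.
      At F: go right to U.
        U is a leaf — visit U.
      Visit F.
    At V: go right to T.
      At T: no left child.
      At T: go right to H.
        H is a leaf — visit H.
      Visit T.
    Visit V.
  At Q: go right to W.
    At W: go left to X.
      X is a leaf — visit X.
    At W: no right child.
    Visit W.
  Visit Q.
At D: go right to C.
  At C: go left to E.
    E is a leaf — visit E.
  At C: no right child.
  Visit C.
Visit D.
Full post-order sequence: U, F, H, T, V, X, W, Q, E, C, D.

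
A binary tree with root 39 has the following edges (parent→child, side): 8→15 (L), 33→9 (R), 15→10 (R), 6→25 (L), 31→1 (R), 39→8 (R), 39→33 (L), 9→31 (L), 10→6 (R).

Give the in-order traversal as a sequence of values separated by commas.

In-order visits the left subtree, then the node, then the right subtree.
At 39: go left to 33.
  At 33: no left child.
  Visit 33.
  At 33: go right to 9.
    At 9: go left to 31.
      At 31: no left child.
      Visit 31.
      At 31: go right to 1.
        1 is a leaf — visit 1.
    Visit 9.
    At 9: no right child.
Visit 39.
At 39: go right to 8.
  At 8: go left to 15.
    At 15: no left child.
    Visit 15.
    At 15: go right to 10.
      At 10: no left child.
      Visit 10.
      At 10: go right to 6.
        At 6: go left to 25.
          25 is a leaf — visit 25.
        Visit 6.
        At 6: no right child.
  Visit 8.
  At 8: no right child.

33, 31, 1, 9, 39, 15, 10, 25, 6, 8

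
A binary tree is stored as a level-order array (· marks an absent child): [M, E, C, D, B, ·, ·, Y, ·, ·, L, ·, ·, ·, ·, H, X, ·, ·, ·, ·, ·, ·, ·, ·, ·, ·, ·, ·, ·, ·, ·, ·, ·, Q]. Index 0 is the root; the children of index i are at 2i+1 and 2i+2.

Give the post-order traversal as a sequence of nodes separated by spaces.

Post-order visits the left subtree, then the right subtree, then the node.
At M: go left to E.
  At E: go left to D.
    At D: go left to Y.
      At Y: go left to H.
        H is a leaf — visit H.
      At Y: go right to X.
        At X: no left child.
        At X: go right to Q.
          Q is a leaf — visit Q.
        Visit X.
      Visit Y.
    At D: no right child.
    Visit D.
  At E: go right to B.
    At B: no left child.
    At B: go right to L.
      L is a leaf — visit L.
    Visit B.
  Visit E.
At M: go right to C.
  C is a leaf — visit C.
Visit M.

H Q X Y D L B E C M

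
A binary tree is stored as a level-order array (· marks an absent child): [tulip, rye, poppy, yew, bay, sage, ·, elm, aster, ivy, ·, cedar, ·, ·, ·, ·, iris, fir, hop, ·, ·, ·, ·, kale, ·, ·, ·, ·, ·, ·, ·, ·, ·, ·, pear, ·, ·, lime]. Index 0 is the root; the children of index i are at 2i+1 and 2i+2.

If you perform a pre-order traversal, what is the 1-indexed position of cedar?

Pre-order visits the node, then its left subtree, then its right subtree.
Visit tulip.
At tulip: go left to rye.
  Visit rye.
  At rye: go left to yew.
    Visit yew.
    At yew: go left to elm.
      Visit elm.
      At elm: no left child.
      At elm: go right to iris.
        Visit iris.
        At iris: no left child.
        At iris: go right to pear.
          pear is a leaf — visit pear.
    At yew: go right to aster.
      Visit aster.
      At aster: go left to fir.
        fir is a leaf — visit fir.
      At aster: go right to hop.
        Visit hop.
        At hop: go left to lime.
          lime is a leaf — visit lime.
        At hop: no right child.
  At rye: go right to bay.
    Visit bay.
    At bay: go left to ivy.
      ivy is a leaf — visit ivy.
    At bay: no right child.
At tulip: go right to poppy.
  Visit poppy.
  At poppy: go left to sage.
    Visit sage.
    At sage: go left to cedar.
      Visit cedar.
      At cedar: go left to kale.
        kale is a leaf — visit kale.
      At cedar: no right child.
    At sage: no right child.
  At poppy: no right child.
Full pre-order sequence: tulip, rye, yew, elm, iris, pear, aster, fir, hop, lime, bay, ivy, poppy, sage, cedar, kale.

15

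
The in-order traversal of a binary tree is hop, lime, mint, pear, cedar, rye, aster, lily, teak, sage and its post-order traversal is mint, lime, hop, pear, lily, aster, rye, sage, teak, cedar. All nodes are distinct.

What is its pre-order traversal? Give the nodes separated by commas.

The last element of post-order is the root; it splits in-order into left and right subtrees.
Root cedar: left subtree has 4 nodes {hop, lime, mint, pear}, right has 5 {rye, aster, lily, teak, sage}.
  Root pear: left subtree has 3 nodes {hop, lime, mint}, right has 0 { }.
    Root hop: left subtree has 0 nodes { }, right has 2 {lime, mint}.
      Root lime: left subtree has 0 nodes { }, right has 1 {mint}.
  Root teak: left subtree has 3 nodes {rye, aster, lily}, right has 1 {sage}.
    Root rye: left subtree has 0 nodes { }, right has 2 {aster, lily}.
      Root aster: left subtree has 0 nodes { }, right has 1 {lily}.

cedar, pear, hop, lime, mint, teak, rye, aster, lily, sage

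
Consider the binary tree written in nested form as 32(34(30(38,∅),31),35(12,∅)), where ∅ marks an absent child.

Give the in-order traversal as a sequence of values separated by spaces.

In-order visits the left subtree, then the node, then the right subtree.
At 32: go left to 34.
  At 34: go left to 30.
    At 30: go left to 38.
      38 is a leaf — visit 38.
    Visit 30.
    At 30: no right child.
  Visit 34.
  At 34: go right to 31.
    31 is a leaf — visit 31.
Visit 32.
At 32: go right to 35.
  At 35: go left to 12.
    12 is a leaf — visit 12.
  Visit 35.
  At 35: no right child.

38 30 34 31 32 12 35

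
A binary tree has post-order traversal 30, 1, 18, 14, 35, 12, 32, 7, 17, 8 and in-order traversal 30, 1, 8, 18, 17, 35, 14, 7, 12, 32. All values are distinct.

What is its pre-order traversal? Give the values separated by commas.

The last element of post-order is the root; it splits in-order into left and right subtrees.
Root 8: left subtree has 2 nodes {30, 1}, right has 7 {18, 17, 35, 14, 7, 12, 32}.
  Root 1: left subtree has 1 node {30}, right has 0 { }.
  Root 17: left subtree has 1 node {18}, right has 5 {35, 14, 7, 12, 32}.
    Root 7: left subtree has 2 nodes {35, 14}, right has 2 {12, 32}.
      Root 35: left subtree has 0 nodes { }, right has 1 {14}.
      Root 32: left subtree has 1 node {12}, right has 0 { }.

8, 1, 30, 17, 18, 7, 35, 14, 32, 12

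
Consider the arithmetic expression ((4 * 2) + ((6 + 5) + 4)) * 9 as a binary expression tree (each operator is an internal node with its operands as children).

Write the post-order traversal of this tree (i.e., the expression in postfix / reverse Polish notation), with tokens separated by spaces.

4 2 * 6 5 + 4 + + 9 *

Post-order on an expression tree gives postfix notation: for each operator, emit left operand, right operand, then the operator.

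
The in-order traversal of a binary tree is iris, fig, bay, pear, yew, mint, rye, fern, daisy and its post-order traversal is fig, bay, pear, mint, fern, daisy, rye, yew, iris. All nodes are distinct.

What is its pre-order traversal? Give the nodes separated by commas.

iris, yew, pear, bay, fig, rye, mint, daisy, fern

The last element of post-order is the root; it splits in-order into left and right subtrees.
Root iris: left subtree has 0 nodes { }, right has 8 {fig, bay, pear, yew, mint, rye, fern, daisy}.
  Root yew: left subtree has 3 nodes {fig, bay, pear}, right has 4 {mint, rye, fern, daisy}.
    Root pear: left subtree has 2 nodes {fig, bay}, right has 0 { }.
      Root bay: left subtree has 1 node {fig}, right has 0 { }.
    Root rye: left subtree has 1 node {mint}, right has 2 {fern, daisy}.
      Root daisy: left subtree has 1 node {fern}, right has 0 { }.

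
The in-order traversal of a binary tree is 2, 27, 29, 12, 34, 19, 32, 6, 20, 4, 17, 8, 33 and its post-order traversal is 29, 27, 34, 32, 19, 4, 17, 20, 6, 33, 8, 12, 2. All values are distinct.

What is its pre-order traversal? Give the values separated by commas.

2, 12, 27, 29, 8, 6, 19, 34, 32, 20, 17, 4, 33

The last element of post-order is the root; it splits in-order into left and right subtrees.
Root 2: left subtree has 0 nodes { }, right has 12 {27, 29, 12, 34, 19, 32, 6, 20, 4, 17, 8, 33}.
  Root 12: left subtree has 2 nodes {27, 29}, right has 9 {34, 19, 32, 6, 20, 4, 17, 8, 33}.
    Root 27: left subtree has 0 nodes { }, right has 1 {29}.
    Root 8: left subtree has 7 nodes {34, 19, 32, 6, 20, 4, 17}, right has 1 {33}.
      Root 6: left subtree has 3 nodes {34, 19, 32}, right has 3 {20, 4, 17}.
        Root 19: left subtree has 1 node {34}, right has 1 {32}.
        Root 20: left subtree has 0 nodes { }, right has 2 {4, 17}.
          Root 17: left subtree has 1 node {4}, right has 0 { }.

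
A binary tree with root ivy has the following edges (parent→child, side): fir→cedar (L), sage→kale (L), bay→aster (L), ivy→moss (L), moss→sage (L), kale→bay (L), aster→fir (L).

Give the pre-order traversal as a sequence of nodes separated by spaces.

Pre-order visits the node, then its left subtree, then its right subtree.
Visit ivy.
At ivy: go left to moss.
  Visit moss.
  At moss: go left to sage.
    Visit sage.
    At sage: go left to kale.
      Visit kale.
      At kale: go left to bay.
        Visit bay.
        At bay: go left to aster.
          Visit aster.
          At aster: go left to fir.
            Visit fir.
            At fir: go left to cedar.
              cedar is a leaf — visit cedar.
            At fir: no right child.
          At aster: no right child.
        At bay: no right child.
      At kale: no right child.
    At sage: no right child.
  At moss: no right child.
At ivy: no right child.

ivy moss sage kale bay aster fir cedar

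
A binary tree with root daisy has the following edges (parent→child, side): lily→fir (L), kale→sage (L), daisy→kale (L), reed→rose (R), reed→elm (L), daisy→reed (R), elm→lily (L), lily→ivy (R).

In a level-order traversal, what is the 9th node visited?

ivy

Level-order visits nodes level by level from the root, left to right within each level.
Level 0: daisy
Level 1: kale, reed
Level 2: sage, elm, rose
Level 3: lily
Level 4: fir, ivy
Full level-order sequence: daisy, kale, reed, sage, elm, rose, lily, fir, ivy.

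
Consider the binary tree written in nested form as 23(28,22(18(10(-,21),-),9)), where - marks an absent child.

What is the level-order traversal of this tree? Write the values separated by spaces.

23 28 22 18 9 10 21

Level-order visits nodes level by level from the root, left to right within each level.
Level 0: 23
Level 1: 28, 22
Level 2: 18, 9
Level 3: 10
Level 4: 21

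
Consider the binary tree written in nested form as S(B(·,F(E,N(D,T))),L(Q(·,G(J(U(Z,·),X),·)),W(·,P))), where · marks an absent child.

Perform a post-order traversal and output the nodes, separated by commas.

E, D, T, N, F, B, Z, U, X, J, G, Q, P, W, L, S

Post-order visits the left subtree, then the right subtree, then the node.
At S: go left to B.
  At B: no left child.
  At B: go right to F.
    At F: go left to E.
      E is a leaf — visit E.
    At F: go right to N.
      At N: go left to D.
        D is a leaf — visit D.
      At N: go right to T.
        T is a leaf — visit T.
      Visit N.
    Visit F.
  Visit B.
At S: go right to L.
  At L: go left to Q.
    At Q: no left child.
    At Q: go right to G.
      At G: go left to J.
        At J: go left to U.
          At U: go left to Z.
            Z is a leaf — visit Z.
          At U: no right child.
          Visit U.
        At J: go right to X.
          X is a leaf — visit X.
        Visit J.
      At G: no right child.
      Visit G.
    Visit Q.
  At L: go right to W.
    At W: no left child.
    At W: go right to P.
      P is a leaf — visit P.
    Visit W.
  Visit L.
Visit S.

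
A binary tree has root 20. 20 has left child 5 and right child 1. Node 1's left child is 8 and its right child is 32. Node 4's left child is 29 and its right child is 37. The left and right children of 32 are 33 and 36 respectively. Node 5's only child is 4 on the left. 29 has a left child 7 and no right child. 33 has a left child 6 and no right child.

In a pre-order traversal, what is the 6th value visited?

37

Pre-order visits the node, then its left subtree, then its right subtree.
Visit 20.
At 20: go left to 5.
  Visit 5.
  At 5: go left to 4.
    Visit 4.
    At 4: go left to 29.
      Visit 29.
      At 29: go left to 7.
        7 is a leaf — visit 7.
      At 29: no right child.
    At 4: go right to 37.
      37 is a leaf — visit 37.
  At 5: no right child.
At 20: go right to 1.
  Visit 1.
  At 1: go left to 8.
    8 is a leaf — visit 8.
  At 1: go right to 32.
    Visit 32.
    At 32: go left to 33.
      Visit 33.
      At 33: go left to 6.
        6 is a leaf — visit 6.
      At 33: no right child.
    At 32: go right to 36.
      36 is a leaf — visit 36.
Full pre-order sequence: 20, 5, 4, 29, 7, 37, 1, 8, 32, 33, 6, 36.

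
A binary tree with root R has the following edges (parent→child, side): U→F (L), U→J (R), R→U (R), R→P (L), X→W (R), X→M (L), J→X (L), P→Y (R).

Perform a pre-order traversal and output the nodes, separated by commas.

R, P, Y, U, F, J, X, M, W

Pre-order visits the node, then its left subtree, then its right subtree.
Visit R.
At R: go left to P.
  Visit P.
  At P: no left child.
  At P: go right to Y.
    Y is a leaf — visit Y.
At R: go right to U.
  Visit U.
  At U: go left to F.
    F is a leaf — visit F.
  At U: go right to J.
    Visit J.
    At J: go left to X.
      Visit X.
      At X: go left to M.
        M is a leaf — visit M.
      At X: go right to W.
        W is a leaf — visit W.
    At J: no right child.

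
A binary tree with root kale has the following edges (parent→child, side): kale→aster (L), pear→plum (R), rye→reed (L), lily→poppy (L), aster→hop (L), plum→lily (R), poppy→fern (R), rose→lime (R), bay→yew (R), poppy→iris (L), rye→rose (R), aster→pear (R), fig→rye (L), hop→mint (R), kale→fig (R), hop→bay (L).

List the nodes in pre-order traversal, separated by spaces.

Pre-order visits the node, then its left subtree, then its right subtree.
Visit kale.
At kale: go left to aster.
  Visit aster.
  At aster: go left to hop.
    Visit hop.
    At hop: go left to bay.
      Visit bay.
      At bay: no left child.
      At bay: go right to yew.
        yew is a leaf — visit yew.
    At hop: go right to mint.
      mint is a leaf — visit mint.
  At aster: go right to pear.
    Visit pear.
    At pear: no left child.
    At pear: go right to plum.
      Visit plum.
      At plum: no left child.
      At plum: go right to lily.
        Visit lily.
        At lily: go left to poppy.
          Visit poppy.
          At poppy: go left to iris.
            iris is a leaf — visit iris.
          At poppy: go right to fern.
            fern is a leaf — visit fern.
        At lily: no right child.
At kale: go right to fig.
  Visit fig.
  At fig: go left to rye.
    Visit rye.
    At rye: go left to reed.
      reed is a leaf — visit reed.
    At rye: go right to rose.
      Visit rose.
      At rose: no left child.
      At rose: go right to lime.
        lime is a leaf — visit lime.
  At fig: no right child.

kale aster hop bay yew mint pear plum lily poppy iris fern fig rye reed rose lime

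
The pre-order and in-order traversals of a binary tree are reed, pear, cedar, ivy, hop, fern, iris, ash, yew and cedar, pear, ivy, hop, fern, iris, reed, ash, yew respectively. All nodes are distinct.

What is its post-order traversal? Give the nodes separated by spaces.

cedar iris fern hop ivy pear yew ash reed

The first element of pre-order is the root; it splits in-order into left and right subtrees.
Root reed: left subtree has 6 nodes {cedar, pear, ivy, hop, fern, iris}, right has 2 {ash, yew}.
  Root pear: left subtree has 1 node {cedar}, right has 4 {ivy, hop, fern, iris}.
    Root ivy: left subtree has 0 nodes { }, right has 3 {hop, fern, iris}.
      Root hop: left subtree has 0 nodes { }, right has 2 {fern, iris}.
        Root fern: left subtree has 0 nodes { }, right has 1 {iris}.
  Root ash: left subtree has 0 nodes { }, right has 1 {yew}.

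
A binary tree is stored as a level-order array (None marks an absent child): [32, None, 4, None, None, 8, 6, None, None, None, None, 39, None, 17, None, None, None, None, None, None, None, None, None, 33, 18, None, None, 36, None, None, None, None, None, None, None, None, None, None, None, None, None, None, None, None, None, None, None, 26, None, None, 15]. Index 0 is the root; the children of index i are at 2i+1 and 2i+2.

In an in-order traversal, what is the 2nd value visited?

In-order visits the left subtree, then the node, then the right subtree.
At 32: no left child.
Visit 32.
At 32: go right to 4.
  At 4: go left to 8.
    At 8: go left to 39.
      At 39: go left to 33.
        At 33: go left to 26.
          26 is a leaf — visit 26.
        Visit 33.
        At 33: no right child.
      Visit 39.
      At 39: go right to 18.
        At 18: no left child.
        Visit 18.
        At 18: go right to 15.
          15 is a leaf — visit 15.
    Visit 8.
    At 8: no right child.
  Visit 4.
  At 4: go right to 6.
    At 6: go left to 17.
      At 17: go left to 36.
        36 is a leaf — visit 36.
      Visit 17.
      At 17: no right child.
    Visit 6.
    At 6: no right child.
Full in-order sequence: 32, 26, 33, 39, 18, 15, 8, 4, 36, 17, 6.

26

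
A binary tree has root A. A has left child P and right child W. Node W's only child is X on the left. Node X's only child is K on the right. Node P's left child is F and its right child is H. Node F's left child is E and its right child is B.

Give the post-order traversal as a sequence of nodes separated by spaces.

E B F H P K X W A

Post-order visits the left subtree, then the right subtree, then the node.
At A: go left to P.
  At P: go left to F.
    At F: go left to E.
      E is a leaf — visit E.
    At F: go right to B.
      B is a leaf — visit B.
    Visit F.
  At P: go right to H.
    H is a leaf — visit H.
  Visit P.
At A: go right to W.
  At W: go left to X.
    At X: no left child.
    At X: go right to K.
      K is a leaf — visit K.
    Visit X.
  At W: no right child.
  Visit W.
Visit A.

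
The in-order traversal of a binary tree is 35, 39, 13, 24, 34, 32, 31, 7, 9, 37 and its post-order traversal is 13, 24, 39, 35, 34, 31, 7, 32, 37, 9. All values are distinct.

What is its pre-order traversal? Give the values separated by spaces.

9 32 34 35 39 24 13 7 31 37

The last element of post-order is the root; it splits in-order into left and right subtrees.
Root 9: left subtree has 8 nodes {35, 39, 13, 24, 34, 32, 31, 7}, right has 1 {37}.
  Root 32: left subtree has 5 nodes {35, 39, 13, 24, 34}, right has 2 {31, 7}.
    Root 34: left subtree has 4 nodes {35, 39, 13, 24}, right has 0 { }.
      Root 35: left subtree has 0 nodes { }, right has 3 {39, 13, 24}.
        Root 39: left subtree has 0 nodes { }, right has 2 {13, 24}.
          Root 24: left subtree has 1 node {13}, right has 0 { }.
    Root 7: left subtree has 1 node {31}, right has 0 { }.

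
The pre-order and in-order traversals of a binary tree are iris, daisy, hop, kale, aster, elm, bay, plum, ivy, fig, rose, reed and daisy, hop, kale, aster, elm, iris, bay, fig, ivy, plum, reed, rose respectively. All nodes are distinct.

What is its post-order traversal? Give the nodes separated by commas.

elm, aster, kale, hop, daisy, fig, ivy, reed, rose, plum, bay, iris

The first element of pre-order is the root; it splits in-order into left and right subtrees.
Root iris: left subtree has 5 nodes {daisy, hop, kale, aster, elm}, right has 6 {bay, fig, ivy, plum, reed, rose}.
  Root daisy: left subtree has 0 nodes { }, right has 4 {hop, kale, aster, elm}.
    Root hop: left subtree has 0 nodes { }, right has 3 {kale, aster, elm}.
      Root kale: left subtree has 0 nodes { }, right has 2 {aster, elm}.
        Root aster: left subtree has 0 nodes { }, right has 1 {elm}.
  Root bay: left subtree has 0 nodes { }, right has 5 {fig, ivy, plum, reed, rose}.
    Root plum: left subtree has 2 nodes {fig, ivy}, right has 2 {reed, rose}.
      Root ivy: left subtree has 1 node {fig}, right has 0 { }.
      Root rose: left subtree has 1 node {reed}, right has 0 { }.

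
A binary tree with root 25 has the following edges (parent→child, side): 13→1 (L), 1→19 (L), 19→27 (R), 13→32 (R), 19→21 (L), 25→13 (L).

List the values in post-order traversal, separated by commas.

Post-order visits the left subtree, then the right subtree, then the node.
At 25: go left to 13.
  At 13: go left to 1.
    At 1: go left to 19.
      At 19: go left to 21.
        21 is a leaf — visit 21.
      At 19: go right to 27.
        27 is a leaf — visit 27.
      Visit 19.
    At 1: no right child.
    Visit 1.
  At 13: go right to 32.
    32 is a leaf — visit 32.
  Visit 13.
At 25: no right child.
Visit 25.

21, 27, 19, 1, 32, 13, 25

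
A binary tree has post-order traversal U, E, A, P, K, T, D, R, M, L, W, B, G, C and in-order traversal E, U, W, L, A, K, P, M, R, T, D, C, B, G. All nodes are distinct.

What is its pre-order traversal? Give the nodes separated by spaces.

C W E U L M K A P R D T G B

The last element of post-order is the root; it splits in-order into left and right subtrees.
Root C: left subtree has 11 nodes {E, U, W, L, A, K, P, M, R, T, D}, right has 2 {B, G}.
  Root W: left subtree has 2 nodes {E, U}, right has 8 {L, A, K, P, M, R, T, D}.
    Root E: left subtree has 0 nodes { }, right has 1 {U}.
    Root L: left subtree has 0 nodes { }, right has 7 {A, K, P, M, R, T, D}.
      Root M: left subtree has 3 nodes {A, K, P}, right has 3 {R, T, D}.
        Root K: left subtree has 1 node {A}, right has 1 {P}.
        Root R: left subtree has 0 nodes { }, right has 2 {T, D}.
          Root D: left subtree has 1 node {T}, right has 0 { }.
  Root G: left subtree has 1 node {B}, right has 0 { }.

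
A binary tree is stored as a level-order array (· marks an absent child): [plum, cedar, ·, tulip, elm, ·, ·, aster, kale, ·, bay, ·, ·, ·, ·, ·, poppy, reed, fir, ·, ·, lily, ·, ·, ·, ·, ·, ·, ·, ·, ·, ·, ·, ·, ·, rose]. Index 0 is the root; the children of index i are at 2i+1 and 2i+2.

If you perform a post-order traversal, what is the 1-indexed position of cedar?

11

Post-order visits the left subtree, then the right subtree, then the node.
At plum: go left to cedar.
  At cedar: go left to tulip.
    At tulip: go left to aster.
      At aster: no left child.
      At aster: go right to poppy.
        poppy is a leaf — visit poppy.
      Visit aster.
    At tulip: go right to kale.
      At kale: go left to reed.
        At reed: go left to rose.
          rose is a leaf — visit rose.
        At reed: no right child.
        Visit reed.
      At kale: go right to fir.
        fir is a leaf — visit fir.
      Visit kale.
    Visit tulip.
  At cedar: go right to elm.
    At elm: no left child.
    At elm: go right to bay.
      At bay: go left to lily.
        lily is a leaf — visit lily.
      At bay: no right child.
      Visit bay.
    Visit elm.
  Visit cedar.
At plum: no right child.
Visit plum.
Full post-order sequence: poppy, aster, rose, reed, fir, kale, tulip, lily, bay, elm, cedar, plum.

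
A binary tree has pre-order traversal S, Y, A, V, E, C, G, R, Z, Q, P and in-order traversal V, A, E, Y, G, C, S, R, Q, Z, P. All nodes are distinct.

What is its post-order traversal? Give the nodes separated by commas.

V, E, A, G, C, Y, Q, P, Z, R, S

The first element of pre-order is the root; it splits in-order into left and right subtrees.
Root S: left subtree has 6 nodes {V, A, E, Y, G, C}, right has 4 {R, Q, Z, P}.
  Root Y: left subtree has 3 nodes {V, A, E}, right has 2 {G, C}.
    Root A: left subtree has 1 node {V}, right has 1 {E}.
    Root C: left subtree has 1 node {G}, right has 0 { }.
  Root R: left subtree has 0 nodes { }, right has 3 {Q, Z, P}.
    Root Z: left subtree has 1 node {Q}, right has 1 {P}.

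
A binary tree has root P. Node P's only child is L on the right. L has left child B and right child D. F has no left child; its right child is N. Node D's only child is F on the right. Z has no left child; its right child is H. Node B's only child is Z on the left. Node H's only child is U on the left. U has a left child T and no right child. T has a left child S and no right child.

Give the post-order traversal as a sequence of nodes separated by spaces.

Post-order visits the left subtree, then the right subtree, then the node.
At P: no left child.
At P: go right to L.
  At L: go left to B.
    At B: go left to Z.
      At Z: no left child.
      At Z: go right to H.
        At H: go left to U.
          At U: go left to T.
            At T: go left to S.
              S is a leaf — visit S.
            At T: no right child.
            Visit T.
          At U: no right child.
          Visit U.
        At H: no right child.
        Visit H.
      Visit Z.
    At B: no right child.
    Visit B.
  At L: go right to D.
    At D: no left child.
    At D: go right to F.
      At F: no left child.
      At F: go right to N.
        N is a leaf — visit N.
      Visit F.
    Visit D.
  Visit L.
Visit P.

S T U H Z B N F D L P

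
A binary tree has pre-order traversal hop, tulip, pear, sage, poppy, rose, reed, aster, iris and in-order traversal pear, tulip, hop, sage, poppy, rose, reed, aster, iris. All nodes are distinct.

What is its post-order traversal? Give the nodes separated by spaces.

The first element of pre-order is the root; it splits in-order into left and right subtrees.
Root hop: left subtree has 2 nodes {pear, tulip}, right has 6 {sage, poppy, rose, reed, aster, iris}.
  Root tulip: left subtree has 1 node {pear}, right has 0 { }.
  Root sage: left subtree has 0 nodes { }, right has 5 {poppy, rose, reed, aster, iris}.
    Root poppy: left subtree has 0 nodes { }, right has 4 {rose, reed, aster, iris}.
      Root rose: left subtree has 0 nodes { }, right has 3 {reed, aster, iris}.
        Root reed: left subtree has 0 nodes { }, right has 2 {aster, iris}.
          Root aster: left subtree has 0 nodes { }, right has 1 {iris}.

pear tulip iris aster reed rose poppy sage hop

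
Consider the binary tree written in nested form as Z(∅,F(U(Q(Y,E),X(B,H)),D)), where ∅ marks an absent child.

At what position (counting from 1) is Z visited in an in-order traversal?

In-order visits the left subtree, then the node, then the right subtree.
At Z: no left child.
Visit Z.
At Z: go right to F.
  At F: go left to U.
    At U: go left to Q.
      At Q: go left to Y.
        Y is a leaf — visit Y.
      Visit Q.
      At Q: go right to E.
        E is a leaf — visit E.
    Visit U.
    At U: go right to X.
      At X: go left to B.
        B is a leaf — visit B.
      Visit X.
      At X: go right to H.
        H is a leaf — visit H.
  Visit F.
  At F: go right to D.
    D is a leaf — visit D.
Full in-order sequence: Z, Y, Q, E, U, B, X, H, F, D.

1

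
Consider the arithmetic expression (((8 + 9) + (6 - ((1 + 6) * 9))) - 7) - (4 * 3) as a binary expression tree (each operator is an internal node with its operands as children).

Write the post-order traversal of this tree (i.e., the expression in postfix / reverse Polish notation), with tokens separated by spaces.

8 9 + 6 1 6 + 9 * - + 7 - 4 3 * -

Post-order on an expression tree gives postfix notation: for each operator, emit left operand, right operand, then the operator.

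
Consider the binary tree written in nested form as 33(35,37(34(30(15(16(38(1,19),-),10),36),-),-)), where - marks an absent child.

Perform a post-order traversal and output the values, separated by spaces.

35 1 19 38 16 10 15 36 30 34 37 33

Post-order visits the left subtree, then the right subtree, then the node.
At 33: go left to 35.
  35 is a leaf — visit 35.
At 33: go right to 37.
  At 37: go left to 34.
    At 34: go left to 30.
      At 30: go left to 15.
        At 15: go left to 16.
          At 16: go left to 38.
            At 38: go left to 1.
              1 is a leaf — visit 1.
            At 38: go right to 19.
              19 is a leaf — visit 19.
            Visit 38.
          At 16: no right child.
          Visit 16.
        At 15: go right to 10.
          10 is a leaf — visit 10.
        Visit 15.
      At 30: go right to 36.
        36 is a leaf — visit 36.
      Visit 30.
    At 34: no right child.
    Visit 34.
  At 37: no right child.
  Visit 37.
Visit 33.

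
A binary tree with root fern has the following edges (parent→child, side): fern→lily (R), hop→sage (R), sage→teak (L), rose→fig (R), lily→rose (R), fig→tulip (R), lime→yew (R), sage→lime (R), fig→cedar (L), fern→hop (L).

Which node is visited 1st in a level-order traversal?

Level-order visits nodes level by level from the root, left to right within each level.
Level 0: fern
Level 1: hop, lily
Level 2: sage, rose
Level 3: teak, lime, fig
Level 4: yew, cedar, tulip
Full level-order sequence: fern, hop, lily, sage, rose, teak, lime, fig, yew, cedar, tulip.

fern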